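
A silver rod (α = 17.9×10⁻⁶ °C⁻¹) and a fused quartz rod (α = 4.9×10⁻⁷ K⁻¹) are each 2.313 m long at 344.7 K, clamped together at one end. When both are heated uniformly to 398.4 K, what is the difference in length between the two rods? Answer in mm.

2.16 mm

ΔT = 53.7 K
silver: ΔL = 17.9×10⁻⁶ × 2.313 m × 53.7 = 2.2233×10⁻³ m = 2.2233 mm
fused quartz: ΔL = 4.9×10⁻⁷ × 2.313 m × 53.7 = 6.0862×10⁻⁵ m = 0.060862 mm
difference = 2.2233 − 0.060862 = 2.162438 mm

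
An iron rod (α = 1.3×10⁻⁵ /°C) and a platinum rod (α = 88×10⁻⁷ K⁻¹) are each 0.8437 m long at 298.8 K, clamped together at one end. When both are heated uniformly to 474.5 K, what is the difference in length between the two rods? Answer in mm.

ΔT = 175.7 K
iron: ΔL = 1.3×10⁻⁵ × 0.8437 m × 175.7 = 1.9271×10⁻³ m = 1.9271 mm
platinum: ΔL = 88×10⁻⁷ × 0.8437 m × 175.7 = 1.3045×10⁻³ m = 1.3045 mm
difference = 1.9271 − 1.3045 = 0.6226 mm

0.623 mm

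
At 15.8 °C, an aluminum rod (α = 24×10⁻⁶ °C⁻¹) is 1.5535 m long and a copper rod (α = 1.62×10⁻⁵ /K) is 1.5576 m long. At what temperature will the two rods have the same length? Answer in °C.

T = 356.0 °C

Equal length when α₁L₁ΔT − α₂L₂ΔT = L₂ − L₁ = 4.10×10⁻³ m
α₁L₁ = 3.7284×10⁻⁵, α₂L₂ = 2.523312×10⁻⁵ → Δ(αL) = 1.205088×10⁻⁵ m/K
ΔT = 4.10×10⁻³ / 1.205088×10⁻⁵ = 340.224 K, so T = 15.8 + 340.224 = 356.024 °C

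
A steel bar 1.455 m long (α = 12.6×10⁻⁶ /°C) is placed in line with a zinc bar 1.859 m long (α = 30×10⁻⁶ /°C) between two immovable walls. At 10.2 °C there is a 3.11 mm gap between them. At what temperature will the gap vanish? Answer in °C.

α₁L₁ = 1.8333×10⁻⁵ m/K, α₂L₂ = 5.577×10⁻⁵ m/K → total 7.4103×10⁻⁵ m/K
ΔT = g/(α₁L₁+α₂L₂) = 3.11×10⁻³ / 7.4103×10⁻⁵ = 41.969 K
T = 10.2 + 41.969 = 52.169 °C

T = 52.2 °C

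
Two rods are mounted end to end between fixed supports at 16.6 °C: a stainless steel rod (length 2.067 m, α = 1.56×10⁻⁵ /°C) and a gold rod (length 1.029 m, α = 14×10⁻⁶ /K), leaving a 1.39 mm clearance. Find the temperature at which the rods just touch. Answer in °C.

T = 46.4 °C

Gap closes when ΔL₁ + ΔL₂ = 1.39 mm = 1.39×10⁻³ m
(α₁L₁ + α₂L₂)ΔT = g
α₁L₁ + α₂L₂ = 1.56×10⁻⁵×2.067 + 14×10⁻⁶×1.029 = 4.66512×10⁻⁵ m/K
ΔT = 1.39×10⁻³ / 4.66512×10⁻⁵ = 29.796 K
T = 16.6 + 29.796 = 46.396 °C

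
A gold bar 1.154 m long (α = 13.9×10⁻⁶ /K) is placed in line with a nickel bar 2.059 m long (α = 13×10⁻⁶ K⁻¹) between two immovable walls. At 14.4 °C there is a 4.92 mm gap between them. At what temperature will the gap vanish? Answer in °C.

α₁L₁ = 1.60406×10⁻⁵ m/K, α₂L₂ = 2.6767×10⁻⁵ m/K → total 4.28076×10⁻⁵ m/K
ΔT = g/(α₁L₁+α₂L₂) = 4.92×10⁻³ / 4.28076×10⁻⁵ = 114.93 K
T = 14.4 + 114.93 = 129.33 °C

T = 129 °C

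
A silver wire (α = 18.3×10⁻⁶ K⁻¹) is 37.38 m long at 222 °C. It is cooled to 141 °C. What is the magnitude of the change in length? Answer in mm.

|ΔT| = |141 − 222| = 81 K
ΔL = αL₀ΔT = (18.3×10⁻⁶)(37.38)(81) = 5.54×10⁻² m

ΔL = 55.4 mm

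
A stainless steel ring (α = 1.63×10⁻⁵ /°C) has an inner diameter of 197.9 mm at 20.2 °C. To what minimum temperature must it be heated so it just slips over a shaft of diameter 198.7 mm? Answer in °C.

T = 268 °C

Required Δd = 198.7 − 197.9 = 0.8 mm
Δd = αd₀ΔT ⇒ ΔT = Δd/(αd₀) = 0.8 / (1.63×10⁻⁵ × 197.9) = 248.00 K
T_min = 20.2 + 248.00 = 268.20 °C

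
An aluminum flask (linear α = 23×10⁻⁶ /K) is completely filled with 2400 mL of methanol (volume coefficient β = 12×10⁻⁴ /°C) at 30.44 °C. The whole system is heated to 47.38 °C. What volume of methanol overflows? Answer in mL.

The flask also expands: β_container ≈ 3α = 6.9×10⁻⁵ /K
Net overflow = V₀(β_liq − 3α_cont)ΔT
β − 3α = 1.20×10⁻³ − 6.9×10⁻⁵ = 1.131×10⁻³ /K; ΔT = 16.94 K
ΔV = 2400 × 1.131×10⁻³ × 16.94 = 46.0 mL

46.0 mL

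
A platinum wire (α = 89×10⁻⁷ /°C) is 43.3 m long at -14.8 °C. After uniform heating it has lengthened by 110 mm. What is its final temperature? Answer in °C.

T = 271 °C

ΔL = αL₀ΔT ⇒ ΔT = ΔL / (αL₀)
ΔT = 110×10⁻³ m / (89×10⁻⁷ × 43.3 m) = 285.44 K
T = -14.8 + 285.44 = 270.64 °C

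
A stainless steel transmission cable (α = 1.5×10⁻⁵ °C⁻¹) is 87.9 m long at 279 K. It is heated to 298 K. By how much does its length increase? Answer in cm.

|ΔT| = |298 − 279| = 19 K
ΔL = αL₀ΔT = (1.5×10⁻⁵)(87.9)(19) = 2.51×10⁻² m

ΔL = 2.51 cm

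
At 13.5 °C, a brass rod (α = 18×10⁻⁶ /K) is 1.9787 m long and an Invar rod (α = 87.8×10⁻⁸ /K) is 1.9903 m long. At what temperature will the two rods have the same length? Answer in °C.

T = 356.0 °C

L₁(1 + α₁ΔT) = L₂(1 + α₂ΔT) ⇒ ΔT = (L₂ − L₁)/(α₁L₁ − α₂L₂)
L₂ − L₁ = 1.9903 − 1.9787 = 1.16×10⁻² m
α₁L₁ − α₂L₂ = 18×10⁻⁶×1.9787 − 87.8×10⁻⁸×1.9903 = 3.38691166×10⁻⁵ m/K
ΔT = 1.16×10⁻² / 3.38691166×10⁻⁵ = 342.495 K
T = 13.5 + 342.495 = 355.995 °C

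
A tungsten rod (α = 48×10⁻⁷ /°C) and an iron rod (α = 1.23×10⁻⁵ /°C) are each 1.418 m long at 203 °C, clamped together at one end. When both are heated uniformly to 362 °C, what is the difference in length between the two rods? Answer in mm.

1.69 mm

ΔT = 159 K
tungsten: ΔL = 48×10⁻⁷ × 1.418 m × 159 = 1.0822×10⁻³ m = 1.0822 mm
iron: ΔL = 1.23×10⁻⁵ × 1.418 m × 159 = 2.7732×10⁻³ m = 2.7732 mm
difference = 2.7732 − 1.0822 = 1.6910 mm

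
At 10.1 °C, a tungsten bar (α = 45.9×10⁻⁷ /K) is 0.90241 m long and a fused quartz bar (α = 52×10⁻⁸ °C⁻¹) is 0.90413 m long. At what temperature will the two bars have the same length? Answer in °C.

Equal length when α₁L₁ΔT − α₂L₂ΔT = L₂ − L₁ = 1.72×10⁻³ m
α₁L₁ = 4.1420619×10⁻⁶, α₂L₂ = 4.701476×10⁻⁷ → Δ(αL) = 3.6719143×10⁻⁶ m/K
ΔT = 1.72×10⁻³ / 3.6719143×10⁻⁶ = 468.421 K, so T = 10.1 + 468.421 = 478.521 °C

T = 478.5 °C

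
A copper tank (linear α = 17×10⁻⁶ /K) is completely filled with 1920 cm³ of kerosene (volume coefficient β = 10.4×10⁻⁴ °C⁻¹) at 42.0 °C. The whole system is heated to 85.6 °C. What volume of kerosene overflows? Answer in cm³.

82.8 cm³

The tank also expands: β_container ≈ 3α = 5.1×10⁻⁵ /K
Net overflow = V₀(β_liq − 3α_cont)ΔT
β − 3α = 1.04×10⁻³ − 5.1×10⁻⁵ = 9.89×10⁻⁴ /K; ΔT = 43.6 K
ΔV = 1920 × 9.89×10⁻⁴ × 43.6 = 82.8 cm³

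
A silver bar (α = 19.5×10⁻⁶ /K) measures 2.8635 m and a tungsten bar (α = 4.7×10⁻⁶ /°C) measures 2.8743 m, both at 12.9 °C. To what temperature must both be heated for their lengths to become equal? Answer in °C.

Equal length when α₁L₁ΔT − α₂L₂ΔT = L₂ − L₁ = 1.08×10⁻² m
α₁L₁ = 5.583825×10⁻⁵, α₂L₂ = 1.350921×10⁻⁵ → Δ(αL) = 4.232904×10⁻⁵ m/K
ΔT = 1.08×10⁻² / 4.232904×10⁻⁵ = 255.144 K, so T = 12.9 + 255.144 = 268.044 °C

T = 268.0 °C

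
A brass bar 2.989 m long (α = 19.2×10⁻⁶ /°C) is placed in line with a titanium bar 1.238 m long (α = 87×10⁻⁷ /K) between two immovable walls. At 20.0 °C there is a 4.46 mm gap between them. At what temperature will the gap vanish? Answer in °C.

T = 85.4 °C

Gap closes when ΔL₁ + ΔL₂ = 4.46 mm = 4.46×10⁻³ m
(α₁L₁ + α₂L₂)ΔT = g
α₁L₁ + α₂L₂ = 19.2×10⁻⁶×2.989 + 87×10⁻⁷×1.238 = 6.81594×10⁻⁵ m/K
ΔT = 4.46×10⁻³ / 6.81594×10⁻⁵ = 65.435 K
T = 20.0 + 65.435 = 85.435 °C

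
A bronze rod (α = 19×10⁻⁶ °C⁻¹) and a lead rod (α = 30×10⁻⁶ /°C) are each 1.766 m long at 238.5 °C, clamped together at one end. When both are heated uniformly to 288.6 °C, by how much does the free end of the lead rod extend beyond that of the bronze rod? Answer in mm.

0.973 mm

ΔT = 50.1 K
bronze: ΔL = 19×10⁻⁶ × 1.766 m × 50.1 = 1.6811×10⁻³ m = 1.6811 mm
lead: ΔL = 30×10⁻⁶ × 1.766 m × 50.1 = 2.6543×10⁻³ m = 2.6543 mm
difference = 2.6543 − 1.6811 = 0.9732 mm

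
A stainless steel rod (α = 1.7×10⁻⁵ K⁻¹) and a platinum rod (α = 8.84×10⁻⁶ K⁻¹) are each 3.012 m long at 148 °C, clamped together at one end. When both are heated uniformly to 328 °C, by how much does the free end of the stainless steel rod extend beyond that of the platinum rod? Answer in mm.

4.42 mm

ΔT = 180 K
stainless steel: ΔL = 1.7×10⁻⁵ × 3.012 m × 180 = 9.2167×10⁻³ m = 9.2167 mm
platinum: ΔL = 8.84×10⁻⁶ × 3.012 m × 180 = 4.7927×10⁻³ m = 4.7927 mm
difference = 9.2167 − 4.7927 = 4.4240 mm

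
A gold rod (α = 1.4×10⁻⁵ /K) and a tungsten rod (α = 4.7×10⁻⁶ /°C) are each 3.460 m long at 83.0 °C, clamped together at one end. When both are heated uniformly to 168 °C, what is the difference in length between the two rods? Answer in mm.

ΔT = 85.0 K
gold: ΔL = 1.4×10⁻⁵ × 3.460 m × 85.0 = 4.1174×10⁻³ m = 4.1174 mm
tungsten: ΔL = 4.7×10⁻⁶ × 3.460 m × 85.0 = 1.3823×10⁻³ m = 1.3823 mm
difference = 4.1174 − 1.3823 = 2.7351 mm

2.74 mm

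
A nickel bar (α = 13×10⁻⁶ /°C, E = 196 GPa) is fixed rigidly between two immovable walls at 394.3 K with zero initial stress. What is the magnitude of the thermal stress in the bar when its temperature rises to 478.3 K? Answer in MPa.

Fully constrained: the free strain ε = αΔT is blocked, so σ = Eε = EαΔT.
|ΔT| = 84.0 K
σ = 196×10⁹ × 13×10⁻⁶ × 84.0 = 2.14×10⁸ Pa

σ = 214 MPa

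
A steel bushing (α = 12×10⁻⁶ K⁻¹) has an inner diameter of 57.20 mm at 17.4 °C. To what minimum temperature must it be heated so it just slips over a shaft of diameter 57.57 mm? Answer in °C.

T = 556 °C

Required Δd = 57.57 − 57.20 = 0.37 mm
Δd = αd₀ΔT ⇒ ΔT = Δd/(αd₀) = 0.37 / (12×10⁻⁶ × 57.20) = 539.04 K
T_min = 17.4 + 539.04 = 556.44 °C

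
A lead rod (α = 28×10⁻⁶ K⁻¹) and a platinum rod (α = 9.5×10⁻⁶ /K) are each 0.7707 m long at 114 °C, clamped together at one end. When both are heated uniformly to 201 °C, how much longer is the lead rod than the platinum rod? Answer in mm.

1.24 mm

ΔT = 87 K
lead: ΔL = 28×10⁻⁶ × 0.7707 m × 87 = 1.8774×10⁻³ m = 1.8774 mm
platinum: ΔL = 9.5×10⁻⁶ × 0.7707 m × 87 = 6.3698×10⁻⁴ m = 0.63698 mm
difference = 1.8774 − 0.63698 = 1.24042 mm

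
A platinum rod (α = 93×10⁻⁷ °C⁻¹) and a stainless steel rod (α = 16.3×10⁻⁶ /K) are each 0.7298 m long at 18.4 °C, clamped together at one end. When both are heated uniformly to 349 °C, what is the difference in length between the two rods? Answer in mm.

1.69 mm

ΔT = 330.6 K
platinum: ΔL = 93×10⁻⁷ × 0.7298 m × 330.6 = 2.2438×10⁻³ m = 2.2438 mm
stainless steel: ΔL = 16.3×10⁻⁶ × 0.7298 m × 330.6 = 3.9327×10⁻³ m = 3.9327 mm
difference = 3.9327 − 2.2438 = 1.6889 mm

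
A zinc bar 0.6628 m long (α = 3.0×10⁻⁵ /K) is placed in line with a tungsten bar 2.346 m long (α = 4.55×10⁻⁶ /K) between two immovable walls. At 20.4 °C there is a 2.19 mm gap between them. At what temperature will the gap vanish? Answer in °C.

α₁L₁ = 1.9884×10⁻⁵ m/K, α₂L₂ = 1.06743×10⁻⁵ m/K → total 3.05583×10⁻⁵ m/K
ΔT = g/(α₁L₁+α₂L₂) = 2.19×10⁻³ / 3.05583×10⁻⁵ = 71.666 K
T = 20.4 + 71.666 = 92.066 °C

T = 92.1 °C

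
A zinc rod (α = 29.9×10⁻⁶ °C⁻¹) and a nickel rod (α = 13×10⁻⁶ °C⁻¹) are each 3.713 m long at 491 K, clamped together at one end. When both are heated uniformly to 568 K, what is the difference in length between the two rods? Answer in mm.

4.83 mm

ΔT = 77 K
zinc: ΔL = 29.9×10⁻⁶ × 3.713 m × 77 = 8.5484×10⁻³ m = 8.5484 mm
nickel: ΔL = 13×10⁻⁶ × 3.713 m × 77 = 3.7167×10⁻³ m = 3.7167 mm
difference = 8.5484 − 3.7167 = 4.8317 mm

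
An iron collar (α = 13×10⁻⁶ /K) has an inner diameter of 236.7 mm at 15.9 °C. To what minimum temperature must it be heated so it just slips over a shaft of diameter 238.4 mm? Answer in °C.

T = 568 °C

Required Δd = 238.4 − 236.7 = 1.7 mm
Δd = αd₀ΔT ⇒ ΔT = Δd/(αd₀) = 1.7 / (13×10⁻⁶ × 236.7) = 552.47 K
T_min = 15.9 + 552.47 = 568.37 °C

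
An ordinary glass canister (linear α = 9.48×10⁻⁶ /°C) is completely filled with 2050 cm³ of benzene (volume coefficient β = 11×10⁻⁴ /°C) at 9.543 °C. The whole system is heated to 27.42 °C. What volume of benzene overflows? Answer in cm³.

39.3 cm³

The canister also expands: β_container ≈ 3α = 2.844×10⁻⁵ /K
Net overflow = V₀(β_liq − 3α_cont)ΔT
β − 3α = 1.10×10⁻³ − 2.844×10⁻⁵ = 1.07156×10⁻³ /K; ΔT = 17.877 K
ΔV = 2050 × 1.07156×10⁻³ × 17.877 = 39.3 cm³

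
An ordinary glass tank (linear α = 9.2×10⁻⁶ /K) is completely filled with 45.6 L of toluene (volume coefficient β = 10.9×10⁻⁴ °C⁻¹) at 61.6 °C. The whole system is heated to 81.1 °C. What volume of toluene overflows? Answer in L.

0.945 L

The tank also expands: β_container ≈ 3α = 2.76×10⁻⁵ /K
Net overflow = V₀(β_liq − 3α_cont)ΔT
β − 3α = 1.09×10⁻³ − 2.76×10⁻⁵ = 1.0624×10⁻³ /K; ΔT = 19.5 K
ΔV = 45.6 × 1.0624×10⁻³ × 19.5 = 0.945 L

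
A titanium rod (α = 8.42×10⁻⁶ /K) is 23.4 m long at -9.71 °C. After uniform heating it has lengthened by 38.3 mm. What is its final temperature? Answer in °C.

T = 185 °C

ΔL = αL₀ΔT ⇒ ΔT = ΔL / (αL₀)
ΔT = 38.3×10⁻³ m / (8.42×10⁻⁶ × 23.4 m) = 194.39 K
T = -9.71 + 194.39 = 184.68 °C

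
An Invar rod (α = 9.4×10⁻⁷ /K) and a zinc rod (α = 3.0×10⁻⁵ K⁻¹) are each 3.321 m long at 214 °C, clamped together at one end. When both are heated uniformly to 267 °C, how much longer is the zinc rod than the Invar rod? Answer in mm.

ΔT = 53 K
Invar: ΔL = 9.4×10⁻⁷ × 3.321 m × 53 = 1.6545×10⁻⁴ m = 0.16545 mm
zinc: ΔL = 3.0×10⁻⁵ × 3.321 m × 53 = 5.2804×10⁻³ m = 5.2804 mm
difference = 5.2804 − 0.16545 = 5.11495 mm

5.11 mm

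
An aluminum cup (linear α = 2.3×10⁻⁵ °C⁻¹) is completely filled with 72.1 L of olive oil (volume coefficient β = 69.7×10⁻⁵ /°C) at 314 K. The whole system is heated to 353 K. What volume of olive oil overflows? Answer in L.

The cup also expands: β_container ≈ 3α = 6.9×10⁻⁵ /K
Net overflow = V₀(β_liq − 3α_cont)ΔT
β − 3α = 6.97×10⁻⁴ − 6.9×10⁻⁵ = 6.28×10⁻⁴ /K; ΔT = 39 K
ΔV = 72.1 × 6.28×10⁻⁴ × 39 = 1.77 L

1.77 L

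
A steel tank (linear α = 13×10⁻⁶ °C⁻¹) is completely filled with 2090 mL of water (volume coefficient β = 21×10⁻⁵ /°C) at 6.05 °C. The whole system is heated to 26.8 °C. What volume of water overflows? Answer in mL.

7.42 mL

The tank also expands: β_container ≈ 3α = 3.9×10⁻⁵ /K
Net overflow = V₀(β_liq − 3α_cont)ΔT
β − 3α = 2.10×10⁻⁴ − 3.9×10⁻⁵ = 1.71×10⁻⁴ /K; ΔT = 20.75 K
ΔV = 2090 × 1.71×10⁻⁴ × 20.75 = 7.42 mL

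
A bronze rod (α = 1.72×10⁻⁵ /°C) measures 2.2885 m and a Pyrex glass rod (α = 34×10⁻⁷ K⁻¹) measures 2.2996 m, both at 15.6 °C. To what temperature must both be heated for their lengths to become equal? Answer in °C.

Equal length when α₁L₁ΔT − α₂L₂ΔT = L₂ − L₁ = 1.11×10⁻² m
α₁L₁ = 3.93622×10⁻⁵, α₂L₂ = 7.81864×10⁻⁶ → Δ(αL) = 3.154356×10⁻⁵ m/K
ΔT = 1.11×10⁻² / 3.154356×10⁻⁵ = 351.894 K, so T = 15.6 + 351.894 = 367.494 °C

T = 367.5 °C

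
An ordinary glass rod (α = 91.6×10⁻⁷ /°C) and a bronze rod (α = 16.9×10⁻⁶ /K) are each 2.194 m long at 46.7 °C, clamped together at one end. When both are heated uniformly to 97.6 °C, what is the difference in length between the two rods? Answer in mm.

ΔT = 50.9 K
ordinary glass: ΔL = 91.6×10⁻⁷ × 2.194 m × 50.9 = 1.0229×10⁻³ m = 1.0229 mm
bronze: ΔL = 16.9×10⁻⁶ × 2.194 m × 50.9 = 1.8873×10⁻³ m = 1.8873 mm
difference = 1.8873 − 1.0229 = 0.8644 mm

0.864 mm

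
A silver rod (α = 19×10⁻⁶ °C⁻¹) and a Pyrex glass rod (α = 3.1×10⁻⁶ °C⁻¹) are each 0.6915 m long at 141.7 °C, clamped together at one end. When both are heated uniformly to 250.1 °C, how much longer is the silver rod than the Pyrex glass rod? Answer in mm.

1.19 mm

ΔT = 108.4 K
silver: ΔL = 19×10⁻⁶ × 0.6915 m × 108.4 = 1.4242×10⁻³ m = 1.4242 mm
Pyrex glass: ΔL = 3.1×10⁻⁶ × 0.6915 m × 108.4 = 2.3237×10⁻⁴ m = 0.23237 mm
difference = 1.4242 − 0.23237 = 1.19183 mm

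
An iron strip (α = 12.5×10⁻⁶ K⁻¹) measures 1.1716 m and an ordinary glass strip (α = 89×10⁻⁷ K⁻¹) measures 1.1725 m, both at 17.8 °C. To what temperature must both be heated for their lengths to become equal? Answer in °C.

T = 231.6 °C

L₁(1 + α₁ΔT) = L₂(1 + α₂ΔT) ⇒ ΔT = (L₂ − L₁)/(α₁L₁ − α₂L₂)
L₂ − L₁ = 1.1725 − 1.1716 = 9.00×10⁻⁴ m
α₁L₁ − α₂L₂ = 12.5×10⁻⁶×1.1716 − 89×10⁻⁷×1.1725 = 4.20975×10⁻⁶ m/K
ΔT = 9.00×10⁻⁴ / 4.20975×10⁻⁶ = 213.789 K
T = 17.8 + 213.789 = 231.589 °C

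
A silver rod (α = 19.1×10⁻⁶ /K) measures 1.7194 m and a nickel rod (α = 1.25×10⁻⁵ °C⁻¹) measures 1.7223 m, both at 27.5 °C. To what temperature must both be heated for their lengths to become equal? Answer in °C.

T = 283.9 °C

Equal length when α₁L₁ΔT − α₂L₂ΔT = L₂ − L₁ = 2.90×10⁻³ m
α₁L₁ = 3.284054×10⁻⁵, α₂L₂ = 2.152875×10⁻⁵ → Δ(αL) = 1.131179×10⁻⁵ m/K
ΔT = 2.90×10⁻³ / 1.131179×10⁻⁵ = 256.370 K, so T = 27.5 + 256.370 = 283.870 °C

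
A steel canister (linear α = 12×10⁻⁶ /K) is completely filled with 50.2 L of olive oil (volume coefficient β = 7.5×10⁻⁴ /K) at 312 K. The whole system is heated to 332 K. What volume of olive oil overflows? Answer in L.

The canister also expands: β_container ≈ 3α = 3.6×10⁻⁵ /K
Net overflow = V₀(β_liq − 3α_cont)ΔT
β − 3α = 7.50×10⁻⁴ − 3.6×10⁻⁵ = 7.14×10⁻⁴ /K; ΔT = 20 K
ΔV = 50.2 × 7.14×10⁻⁴ × 20 = 0.717 L

0.717 L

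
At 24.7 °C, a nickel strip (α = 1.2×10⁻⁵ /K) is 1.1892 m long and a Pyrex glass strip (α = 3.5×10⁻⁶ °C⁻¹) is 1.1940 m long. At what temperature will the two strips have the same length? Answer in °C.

Equal length when α₁L₁ΔT − α₂L₂ΔT = L₂ − L₁ = 4.80×10⁻³ m
α₁L₁ = 1.42704×10⁻⁵, α₂L₂ = 4.179×10⁻⁶ → Δ(αL) = 1.00914×10⁻⁵ m/K
ΔT = 4.80×10⁻³ / 1.00914×10⁻⁵ = 475.653 K, so T = 24.7 + 475.653 = 500.353 °C

T = 500.4 °C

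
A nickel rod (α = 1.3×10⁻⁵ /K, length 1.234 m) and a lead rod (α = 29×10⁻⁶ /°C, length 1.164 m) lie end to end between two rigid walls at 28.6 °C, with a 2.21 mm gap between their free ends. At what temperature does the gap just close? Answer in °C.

Gap closes when ΔL₁ + ΔL₂ = 2.21 mm = 2.21×10⁻³ m
(α₁L₁ + α₂L₂)ΔT = g
α₁L₁ + α₂L₂ = 1.3×10⁻⁵×1.234 + 29×10⁻⁶×1.164 = 4.9798×10⁻⁵ m/K
ΔT = 2.21×10⁻³ / 4.9798×10⁻⁵ = 44.379 K
T = 28.6 + 44.379 = 72.979 °C

T = 73.0 °C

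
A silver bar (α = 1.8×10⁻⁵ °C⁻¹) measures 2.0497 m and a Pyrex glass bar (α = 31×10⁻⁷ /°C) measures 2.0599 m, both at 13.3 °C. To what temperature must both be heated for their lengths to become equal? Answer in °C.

T = 347.6 °C

Equal length when α₁L₁ΔT − α₂L₂ΔT = L₂ − L₁ = 1.02×10⁻² m
α₁L₁ = 3.68946×10⁻⁵, α₂L₂ = 6.38569×10⁻⁶ → Δ(αL) = 3.050891×10⁻⁵ m/K
ΔT = 1.02×10⁻² / 3.050891×10⁻⁵ = 334.329 K, so T = 13.3 + 334.329 = 347.629 °C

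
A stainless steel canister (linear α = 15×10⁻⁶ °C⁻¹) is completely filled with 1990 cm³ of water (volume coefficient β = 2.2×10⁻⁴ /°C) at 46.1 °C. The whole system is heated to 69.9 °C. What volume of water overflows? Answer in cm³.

8.29 cm³

The canister also expands: β_container ≈ 3α = 4.5×10⁻⁵ /K
Net overflow = V₀(β_liq − 3α_cont)ΔT
β − 3α = 2.20×10⁻⁴ − 4.5×10⁻⁵ = 1.75×10⁻⁴ /K; ΔT = 23.8 K
ΔV = 1990 × 1.75×10⁻⁴ × 23.8 = 8.29 cm³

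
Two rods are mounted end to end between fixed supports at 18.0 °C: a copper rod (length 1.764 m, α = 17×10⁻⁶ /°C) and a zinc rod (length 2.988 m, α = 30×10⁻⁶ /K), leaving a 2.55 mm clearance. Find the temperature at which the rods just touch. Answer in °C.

T = 39.3 °C

Gap closes when ΔL₁ + ΔL₂ = 2.55 mm = 2.55×10⁻³ m
(α₁L₁ + α₂L₂)ΔT = g
α₁L₁ + α₂L₂ = 17×10⁻⁶×1.764 + 30×10⁻⁶×2.988 = 1.19628×10⁻⁴ m/K
ΔT = 2.55×10⁻³ / 1.19628×10⁻⁴ = 21.316 K
T = 18.0 + 21.316 = 39.316 °C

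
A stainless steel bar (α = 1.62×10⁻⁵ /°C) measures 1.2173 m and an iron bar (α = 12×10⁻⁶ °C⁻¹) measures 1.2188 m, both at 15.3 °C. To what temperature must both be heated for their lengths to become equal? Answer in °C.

Equal length when α₁L₁ΔT − α₂L₂ΔT = L₂ − L₁ = 1.50×10⁻³ m
α₁L₁ = 1.972026×10⁻⁵, α₂L₂ = 1.46256×10⁻⁵ → Δ(αL) = 5.09466×10⁻⁶ m/K
ΔT = 1.50×10⁻³ / 5.09466×10⁻⁶ = 294.426 K, so T = 15.3 + 294.426 = 309.726 °C

T = 309.7 °C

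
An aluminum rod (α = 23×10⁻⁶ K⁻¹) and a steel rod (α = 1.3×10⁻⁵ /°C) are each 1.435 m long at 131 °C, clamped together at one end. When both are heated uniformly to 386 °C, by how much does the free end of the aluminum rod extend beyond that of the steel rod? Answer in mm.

ΔT = 255 K
aluminum: ΔL = 23×10⁻⁶ × 1.435 m × 255 = 8.4163×10⁻³ m = 8.4163 mm
steel: ΔL = 1.3×10⁻⁵ × 1.435 m × 255 = 4.7570×10⁻³ m = 4.7570 mm
difference = 8.4163 − 4.7570 = 3.6593 mm

3.66 mm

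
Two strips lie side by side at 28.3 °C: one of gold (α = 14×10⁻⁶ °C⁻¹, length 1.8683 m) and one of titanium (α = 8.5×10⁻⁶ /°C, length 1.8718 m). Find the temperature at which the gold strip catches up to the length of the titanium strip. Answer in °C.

T = 369.9 °C

L₁(1 + α₁ΔT) = L₂(1 + α₂ΔT) ⇒ ΔT = (L₂ − L₁)/(α₁L₁ − α₂L₂)
L₂ − L₁ = 1.8718 − 1.8683 = 3.50×10⁻³ m
α₁L₁ − α₂L₂ = 14×10⁻⁶×1.8683 − 8.5×10⁻⁶×1.8718 = 1.02459×10⁻⁵ m/K
ΔT = 3.50×10⁻³ / 1.02459×10⁻⁵ = 341.600 K
T = 28.3 + 341.600 = 369.900 °C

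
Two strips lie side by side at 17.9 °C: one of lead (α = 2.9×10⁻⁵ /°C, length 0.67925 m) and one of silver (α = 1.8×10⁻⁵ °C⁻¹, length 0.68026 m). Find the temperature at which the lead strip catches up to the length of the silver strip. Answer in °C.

T = 153.4 °C

L₁(1 + α₁ΔT) = L₂(1 + α₂ΔT) ⇒ ΔT = (L₂ − L₁)/(α₁L₁ − α₂L₂)
L₂ − L₁ = 0.68026 − 0.67925 = 1.01×10⁻³ m
α₁L₁ − α₂L₂ = 2.9×10⁻⁵×0.67925 − 1.8×10⁻⁵×0.68026 = 7.45357×10⁻⁶ m/K
ΔT = 1.01×10⁻³ / 7.45357×10⁻⁶ = 135.506 K
T = 17.9 + 135.506 = 153.406 °C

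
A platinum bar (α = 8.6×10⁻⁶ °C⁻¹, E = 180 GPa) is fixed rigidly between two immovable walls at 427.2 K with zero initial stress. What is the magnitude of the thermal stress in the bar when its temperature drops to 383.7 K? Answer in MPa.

Fully constrained: the free strain ε = αΔT is blocked, so σ = Eε = EαΔT.
|ΔT| = 43.5 K
σ = 180×10⁹ × 8.6×10⁻⁶ × 43.5 = 6.73×10⁷ Pa

σ = 67.3 MPa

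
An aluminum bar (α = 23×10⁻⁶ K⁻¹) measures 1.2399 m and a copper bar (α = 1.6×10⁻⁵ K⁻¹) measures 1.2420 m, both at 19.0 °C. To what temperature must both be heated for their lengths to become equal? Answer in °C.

L₁(1 + α₁ΔT) = L₂(1 + α₂ΔT) ⇒ ΔT = (L₂ − L₁)/(α₁L₁ − α₂L₂)
L₂ − L₁ = 1.2420 − 1.2399 = 2.10×10⁻³ m
α₁L₁ − α₂L₂ = 23×10⁻⁶×1.2399 − 1.6×10⁻⁵×1.2420 = 8.6457×10⁻⁶ m/K
ΔT = 2.10×10⁻³ / 8.6457×10⁻⁶ = 242.895 K
T = 19.0 + 242.895 = 261.895 °C

T = 261.9 °C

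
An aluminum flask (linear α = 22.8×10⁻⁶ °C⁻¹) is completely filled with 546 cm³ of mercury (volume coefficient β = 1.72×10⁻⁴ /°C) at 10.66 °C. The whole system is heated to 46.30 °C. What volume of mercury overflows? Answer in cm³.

2.02 cm³

The flask also expands: β_container ≈ 3α = 6.84×10⁻⁵ /K
Net overflow = V₀(β_liq − 3α_cont)ΔT
β − 3α = 1.72×10⁻⁴ − 6.84×10⁻⁵ = 1.036×10⁻⁴ /K; ΔT = 35.64 K
ΔV = 546 × 1.036×10⁻⁴ × 35.64 = 2.02 cm³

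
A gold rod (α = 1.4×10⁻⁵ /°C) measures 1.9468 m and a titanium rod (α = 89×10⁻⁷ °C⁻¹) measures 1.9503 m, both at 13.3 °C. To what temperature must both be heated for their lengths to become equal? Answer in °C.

Equal length when α₁L₁ΔT − α₂L₂ΔT = L₂ − L₁ = 3.50×10⁻³ m
α₁L₁ = 2.72552×10⁻⁵, α₂L₂ = 1.735767×10⁻⁵ → Δ(αL) = 9.89753×10⁻⁶ m/K
ΔT = 3.50×10⁻³ / 9.89753×10⁻⁶ = 353.624 K, so T = 13.3 + 353.624 = 366.924 °C

T = 366.9 °C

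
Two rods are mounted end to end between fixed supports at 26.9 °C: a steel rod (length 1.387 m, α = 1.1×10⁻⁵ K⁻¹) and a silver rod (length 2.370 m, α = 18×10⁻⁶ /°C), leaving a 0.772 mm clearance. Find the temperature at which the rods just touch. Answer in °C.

α₁L₁ = 1.5257×10⁻⁵ m/K, α₂L₂ = 4.266×10⁻⁵ m/K → total 5.7917×10⁻⁵ m/K
ΔT = g/(α₁L₁+α₂L₂) = 7.72×10⁻⁴ / 5.7917×10⁻⁵ = 13.329 K
T = 26.9 + 13.329 = 40.229 °C

T = 40.2 °C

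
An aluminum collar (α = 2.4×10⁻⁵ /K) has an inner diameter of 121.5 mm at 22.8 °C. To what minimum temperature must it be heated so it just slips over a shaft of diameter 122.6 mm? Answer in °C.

Required Δd = 122.6 − 121.5 = 1.1 mm
Δd = αd₀ΔT ⇒ ΔT = Δd/(αd₀) = 1.1 / (2.4×10⁻⁵ × 121.5) = 377.23 K
T_min = 22.8 + 377.23 = 400.03 °C

T = 400 °C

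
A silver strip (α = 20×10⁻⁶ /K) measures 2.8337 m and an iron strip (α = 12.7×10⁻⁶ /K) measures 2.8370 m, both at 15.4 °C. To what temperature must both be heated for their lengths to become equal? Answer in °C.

T = 175.3 °C

L₁(1 + α₁ΔT) = L₂(1 + α₂ΔT) ⇒ ΔT = (L₂ − L₁)/(α₁L₁ − α₂L₂)
L₂ − L₁ = 2.8370 − 2.8337 = 3.30×10⁻³ m
α₁L₁ − α₂L₂ = 20×10⁻⁶×2.8337 − 12.7×10⁻⁶×2.8370 = 2.06441×10⁻⁵ m/K
ΔT = 3.30×10⁻³ / 2.06441×10⁻⁵ = 159.852 K
T = 15.4 + 159.852 = 175.252 °C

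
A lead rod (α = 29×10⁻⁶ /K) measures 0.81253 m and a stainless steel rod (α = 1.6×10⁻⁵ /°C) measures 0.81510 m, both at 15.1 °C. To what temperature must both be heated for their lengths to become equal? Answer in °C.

T = 259.4 °C

Equal length when α₁L₁ΔT − α₂L₂ΔT = L₂ − L₁ = 2.57×10⁻³ m
α₁L₁ = 2.356337×10⁻⁵, α₂L₂ = 1.30416×10⁻⁵ → Δ(αL) = 1.052177×10⁻⁵ m/K
ΔT = 2.57×10⁻³ / 1.052177×10⁻⁵ = 244.255 K, so T = 15.1 + 244.255 = 259.355 °C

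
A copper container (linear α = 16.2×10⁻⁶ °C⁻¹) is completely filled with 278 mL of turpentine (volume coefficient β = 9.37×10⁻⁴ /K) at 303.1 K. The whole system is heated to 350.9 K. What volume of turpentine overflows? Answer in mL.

The container also expands: β_container ≈ 3α = 4.86×10⁻⁵ /K
Net overflow = V₀(β_liq − 3α_cont)ΔT
β − 3α = 9.37×10⁻⁴ − 4.86×10⁻⁵ = 8.884×10⁻⁴ /K; ΔT = 47.8 K
ΔV = 278 × 8.884×10⁻⁴ × 47.8 = 11.8 mL

11.8 mL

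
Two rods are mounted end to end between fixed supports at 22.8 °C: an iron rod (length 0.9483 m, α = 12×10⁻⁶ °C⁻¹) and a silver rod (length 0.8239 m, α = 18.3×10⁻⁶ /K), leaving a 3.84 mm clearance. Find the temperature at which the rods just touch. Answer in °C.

T = 168 °C

α₁L₁ = 1.13796×10⁻⁵ m/K, α₂L₂ = 1.507737×10⁻⁵ m/K → total 2.645697×10⁻⁵ m/K
ΔT = g/(α₁L₁+α₂L₂) = 3.84×10⁻³ / 2.645697×10⁻⁵ = 145.14 K
T = 22.8 + 145.14 = 167.94 °C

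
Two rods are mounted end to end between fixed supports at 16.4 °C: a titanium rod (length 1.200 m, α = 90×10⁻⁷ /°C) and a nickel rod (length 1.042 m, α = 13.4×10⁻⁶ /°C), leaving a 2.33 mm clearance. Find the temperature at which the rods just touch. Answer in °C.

T = 110 °C

α₁L₁ = 1.080×10⁻⁵ m/K, α₂L₂ = 1.39628×10⁻⁵ m/K → total 2.47628×10⁻⁵ m/K
ΔT = g/(α₁L₁+α₂L₂) = 2.33×10⁻³ / 2.47628×10⁻⁵ = 94.09 K
T = 16.4 + 94.09 = 110.49 °C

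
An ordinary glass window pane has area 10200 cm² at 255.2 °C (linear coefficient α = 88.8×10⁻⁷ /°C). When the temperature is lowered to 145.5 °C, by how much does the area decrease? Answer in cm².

Area coefficient ≈ 2α; |ΔT| = 109.7 K
ΔA = 2αA₀ΔT = 2(88.8×10⁻⁷)(10200)(109.7) = 19.9 cm²

ΔA = 19.9 cm²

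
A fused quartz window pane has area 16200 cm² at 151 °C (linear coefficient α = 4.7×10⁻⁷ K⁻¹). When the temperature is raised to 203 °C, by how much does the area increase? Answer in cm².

Area coefficient ≈ 2α; |ΔT| = 52 K
ΔA = 2αA₀ΔT = 2(4.7×10⁻⁷)(16200)(52) = 0.792 cm²

ΔA = 0.792 cm²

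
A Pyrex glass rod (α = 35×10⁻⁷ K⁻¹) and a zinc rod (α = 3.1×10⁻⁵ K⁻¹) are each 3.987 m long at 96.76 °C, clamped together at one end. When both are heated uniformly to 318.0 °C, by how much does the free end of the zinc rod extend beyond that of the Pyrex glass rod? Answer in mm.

ΔT = 221.24 K
Pyrex glass: ΔL = 35×10⁻⁷ × 3.987 m × 221.24 = 3.0873×10⁻³ m = 3.0873 mm
zinc: ΔL = 3.1×10⁻⁵ × 3.987 m × 221.24 = 2.7345×10⁻² m = 27.345 mm
difference = 27.345 − 3.0873 = 24.2577 mm

24.3 mm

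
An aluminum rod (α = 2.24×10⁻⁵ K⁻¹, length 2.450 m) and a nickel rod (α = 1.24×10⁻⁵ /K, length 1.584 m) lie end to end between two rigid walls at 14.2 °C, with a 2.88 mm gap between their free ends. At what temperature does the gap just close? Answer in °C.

T = 52.8 °C

Gap closes when ΔL₁ + ΔL₂ = 2.88 mm = 2.88×10⁻³ m
(α₁L₁ + α₂L₂)ΔT = g
α₁L₁ + α₂L₂ = 2.24×10⁻⁵×2.450 + 1.24×10⁻⁵×1.584 = 7.45216×10⁻⁵ m/K
ΔT = 2.88×10⁻³ / 7.45216×10⁻⁵ = 38.647 K
T = 14.2 + 38.647 = 52.847 °C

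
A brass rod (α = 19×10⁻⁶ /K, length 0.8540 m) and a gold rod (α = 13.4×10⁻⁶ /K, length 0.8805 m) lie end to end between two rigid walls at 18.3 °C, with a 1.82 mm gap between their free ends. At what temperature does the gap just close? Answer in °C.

T = 83.2 °C

Gap closes when ΔL₁ + ΔL₂ = 1.82 mm = 1.82×10⁻³ m
(α₁L₁ + α₂L₂)ΔT = g
α₁L₁ + α₂L₂ = 19×10⁻⁶×0.8540 + 13.4×10⁻⁶×0.8805 = 2.80247×10⁻⁵ m/K
ΔT = 1.82×10⁻³ / 2.80247×10⁻⁵ = 64.943 K
T = 18.3 + 64.943 = 83.243 °C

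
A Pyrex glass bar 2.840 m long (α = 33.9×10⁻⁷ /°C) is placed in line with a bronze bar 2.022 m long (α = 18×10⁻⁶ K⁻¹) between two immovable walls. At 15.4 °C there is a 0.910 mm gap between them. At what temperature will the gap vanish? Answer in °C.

T = 35.2 °C

Gap closes when ΔL₁ + ΔL₂ = 0.910 mm = 9.10×10⁻⁴ m
(α₁L₁ + α₂L₂)ΔT = g
α₁L₁ + α₂L₂ = 33.9×10⁻⁷×2.840 + 18×10⁻⁶×2.022 = 4.60236×10⁻⁵ m/K
ΔT = 9.10×10⁻⁴ / 4.60236×10⁻⁵ = 19.772 K
T = 15.4 + 19.772 = 35.172 °C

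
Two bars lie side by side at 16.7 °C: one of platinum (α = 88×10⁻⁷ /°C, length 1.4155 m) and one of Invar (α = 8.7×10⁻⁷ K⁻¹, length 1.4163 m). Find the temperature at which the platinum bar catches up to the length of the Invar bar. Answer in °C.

Equal length when α₁L₁ΔT − α₂L₂ΔT = L₂ − L₁ = 8.00×10⁻⁴ m
α₁L₁ = 1.24564×10⁻⁵, α₂L₂ = 1.232181×10⁻⁶ → Δ(αL) = 1.1224219×10⁻⁵ m/K
ΔT = 8.00×10⁻⁴ / 1.1224219×10⁻⁵ = 71.2744 K, so T = 16.7 + 71.2744 = 87.9744 °C

T = 87.97 °C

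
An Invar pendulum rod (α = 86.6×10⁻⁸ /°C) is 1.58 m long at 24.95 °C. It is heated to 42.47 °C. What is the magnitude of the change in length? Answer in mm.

|ΔT| = |42.47 − 24.95| = 17.52 K
ΔL = αL₀ΔT = (86.6×10⁻⁸)(1.58)(17.52) = 2.40×10⁻⁵ m

ΔL = 0.0240 mm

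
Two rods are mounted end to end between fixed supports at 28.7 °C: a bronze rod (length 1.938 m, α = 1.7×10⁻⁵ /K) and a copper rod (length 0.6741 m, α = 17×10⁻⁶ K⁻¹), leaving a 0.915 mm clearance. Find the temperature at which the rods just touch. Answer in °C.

T = 49.3 °C

α₁L₁ = 3.2946×10⁻⁵ m/K, α₂L₂ = 1.14597×10⁻⁵ m/K → total 4.44057×10⁻⁵ m/K
ΔT = g/(α₁L₁+α₂L₂) = 9.15×10⁻⁴ / 4.44057×10⁻⁵ = 20.605 K
T = 28.7 + 20.605 = 49.305 °C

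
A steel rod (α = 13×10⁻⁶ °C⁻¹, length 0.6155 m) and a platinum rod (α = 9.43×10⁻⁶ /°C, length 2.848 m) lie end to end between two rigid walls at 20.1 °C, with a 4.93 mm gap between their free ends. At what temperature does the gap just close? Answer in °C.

α₁L₁ = 8.0015×10⁻⁶ m/K, α₂L₂ = 2.685664×10⁻⁵ m/K → total 3.485814×10⁻⁵ m/K
ΔT = g/(α₁L₁+α₂L₂) = 4.93×10⁻³ / 3.485814×10⁻⁵ = 141.43 K
T = 20.1 + 141.43 = 161.53 °C

T = 162 °C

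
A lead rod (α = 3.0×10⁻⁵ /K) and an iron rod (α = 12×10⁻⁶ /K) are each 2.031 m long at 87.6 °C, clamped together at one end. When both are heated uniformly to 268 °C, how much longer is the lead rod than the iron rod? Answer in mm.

ΔT = 180.4 K
lead: ΔL = 3.0×10⁻⁵ × 2.031 m × 180.4 = 1.0992×10⁻² m = 10.992 mm
iron: ΔL = 12×10⁻⁶ × 2.031 m × 180.4 = 4.3967×10⁻³ m = 4.3967 mm
difference = 10.992 − 4.3967 = 6.5953 mm

6.60 mm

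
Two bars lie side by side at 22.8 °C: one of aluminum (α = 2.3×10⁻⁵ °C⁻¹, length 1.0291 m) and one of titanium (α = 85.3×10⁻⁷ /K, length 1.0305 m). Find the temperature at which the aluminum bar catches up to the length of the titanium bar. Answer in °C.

L₁(1 + α₁ΔT) = L₂(1 + α₂ΔT) ⇒ ΔT = (L₂ − L₁)/(α₁L₁ − α₂L₂)
L₂ − L₁ = 1.0305 − 1.0291 = 1.40×10⁻³ m
α₁L₁ − α₂L₂ = 2.3×10⁻⁵×1.0291 − 85.3×10⁻⁷×1.0305 = 1.4879135×10⁻⁵ m/K
ΔT = 1.40×10⁻³ / 1.4879135×10⁻⁵ = 94.091 K
T = 22.8 + 94.091 = 116.891 °C

T = 116.9 °C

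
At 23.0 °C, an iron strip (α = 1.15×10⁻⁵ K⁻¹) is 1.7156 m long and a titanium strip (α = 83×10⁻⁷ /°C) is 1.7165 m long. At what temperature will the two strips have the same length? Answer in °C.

Equal length when α₁L₁ΔT − α₂L₂ΔT = L₂ − L₁ = 9.00×10⁻⁴ m
α₁L₁ = 1.97294×10⁻⁵, α₂L₂ = 1.424695×10⁻⁵ → Δ(αL) = 5.48245×10⁻⁶ m/K
ΔT = 9.00×10⁻⁴ / 5.48245×10⁻⁶ = 164.160 K, so T = 23.0 + 164.160 = 187.160 °C

T = 187.2 °C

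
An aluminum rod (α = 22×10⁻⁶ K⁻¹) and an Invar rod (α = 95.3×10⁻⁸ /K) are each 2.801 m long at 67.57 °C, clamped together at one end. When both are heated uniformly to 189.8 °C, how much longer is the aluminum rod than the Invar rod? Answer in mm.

7.21 mm

ΔT = 122.23 K
aluminum: ΔL = 22×10⁻⁶ × 2.801 m × 122.23 = 7.5321×10⁻³ m = 7.5321 mm
Invar: ΔL = 95.3×10⁻⁸ × 2.801 m × 122.23 = 3.2628×10⁻⁴ m = 0.32628 mm
difference = 7.5321 − 0.32628 = 7.20582 mm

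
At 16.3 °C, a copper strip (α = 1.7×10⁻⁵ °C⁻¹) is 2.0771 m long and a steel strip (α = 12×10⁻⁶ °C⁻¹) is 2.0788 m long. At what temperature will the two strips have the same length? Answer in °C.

T = 180.3 °C

L₁(1 + α₁ΔT) = L₂(1 + α₂ΔT) ⇒ ΔT = (L₂ − L₁)/(α₁L₁ − α₂L₂)
L₂ − L₁ = 2.0788 − 2.0771 = 1.70×10⁻³ m
α₁L₁ − α₂L₂ = 1.7×10⁻⁵×2.0771 − 12×10⁻⁶×2.0788 = 1.03651×10⁻⁵ m/K
ΔT = 1.70×10⁻³ / 1.03651×10⁻⁵ = 164.012 K
T = 16.3 + 164.012 = 180.312 °C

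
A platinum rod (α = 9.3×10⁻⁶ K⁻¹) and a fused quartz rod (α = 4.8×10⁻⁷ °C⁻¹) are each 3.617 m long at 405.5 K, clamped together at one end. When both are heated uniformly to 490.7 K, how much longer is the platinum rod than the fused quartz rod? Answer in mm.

2.72 mm

ΔT = 85.2 K
platinum: ΔL = 9.3×10⁻⁶ × 3.617 m × 85.2 = 2.8660×10⁻³ m = 2.8660 mm
fused quartz: ΔL = 4.8×10⁻⁷ × 3.617 m × 85.2 = 1.4792×10⁻⁴ m = 0.14792 mm
difference = 2.8660 − 0.14792 = 2.71808 mm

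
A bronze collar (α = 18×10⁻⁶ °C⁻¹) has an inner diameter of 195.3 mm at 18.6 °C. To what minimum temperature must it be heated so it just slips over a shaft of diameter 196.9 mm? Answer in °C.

Required Δd = 196.9 − 195.3 = 1.6 mm
Δd = αd₀ΔT ⇒ ΔT = Δd/(αd₀) = 1.6 / (18×10⁻⁶ × 195.3) = 455.14 K
T_min = 18.6 + 455.14 = 473.74 °C

T = 474 °C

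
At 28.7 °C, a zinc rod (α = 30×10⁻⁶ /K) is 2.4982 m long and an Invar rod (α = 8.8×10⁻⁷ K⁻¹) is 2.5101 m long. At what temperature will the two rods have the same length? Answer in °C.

T = 192.3 °C

Equal length when α₁L₁ΔT − α₂L₂ΔT = L₂ − L₁ = 1.19×10⁻² m
α₁L₁ = 7.4946×10⁻⁵, α₂L₂ = 2.208888×10⁻⁶ → Δ(αL) = 7.2737112×10⁻⁵ m/K
ΔT = 1.19×10⁻² / 7.2737112×10⁻⁵ = 163.603 K, so T = 28.7 + 163.603 = 192.303 °C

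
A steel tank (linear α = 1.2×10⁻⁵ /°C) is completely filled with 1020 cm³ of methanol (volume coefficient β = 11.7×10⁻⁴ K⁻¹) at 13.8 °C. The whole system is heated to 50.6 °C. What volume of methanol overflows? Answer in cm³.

42.6 cm³

The tank also expands: β_container ≈ 3α = 3.6×10⁻⁵ /K
Net overflow = V₀(β_liq − 3α_cont)ΔT
β − 3α = 1.17×10⁻³ − 3.6×10⁻⁵ = 1.134×10⁻³ /K; ΔT = 36.8 K
ΔV = 1020 × 1.134×10⁻³ × 36.8 = 42.6 cm³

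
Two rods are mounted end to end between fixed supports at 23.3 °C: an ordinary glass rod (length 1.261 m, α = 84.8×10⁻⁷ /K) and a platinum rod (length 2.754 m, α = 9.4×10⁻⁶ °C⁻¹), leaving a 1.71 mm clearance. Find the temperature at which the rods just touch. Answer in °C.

Gap closes when ΔL₁ + ΔL₂ = 1.71 mm = 1.71×10⁻³ m
(α₁L₁ + α₂L₂)ΔT = g
α₁L₁ + α₂L₂ = 84.8×10⁻⁷×1.261 + 9.4×10⁻⁶×2.754 = 3.658088×10⁻⁵ m/K
ΔT = 1.71×10⁻³ / 3.658088×10⁻⁵ = 46.746 K
T = 23.3 + 46.746 = 70.046 °C

T = 70.0 °C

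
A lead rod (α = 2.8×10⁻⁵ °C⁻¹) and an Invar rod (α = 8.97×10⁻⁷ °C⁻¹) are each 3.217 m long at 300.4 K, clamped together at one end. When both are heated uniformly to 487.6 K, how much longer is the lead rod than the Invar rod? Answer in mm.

16.3 mm

ΔT = 187.2 K
lead: ΔL = 2.8×10⁻⁵ × 3.217 m × 187.2 = 1.6862×10⁻² m = 16.862 mm
Invar: ΔL = 8.97×10⁻⁷ × 3.217 m × 187.2 = 5.4019×10⁻⁴ m = 0.54019 mm
difference = 16.862 − 0.54019 = 16.32181 mm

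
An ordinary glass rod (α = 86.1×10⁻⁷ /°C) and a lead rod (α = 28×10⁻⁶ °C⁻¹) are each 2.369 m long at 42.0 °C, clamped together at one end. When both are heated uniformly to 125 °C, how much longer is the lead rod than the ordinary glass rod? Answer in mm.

3.81 mm

ΔT = 83.0 K
ordinary glass: ΔL = 86.1×10⁻⁷ × 2.369 m × 83.0 = 1.6930×10⁻³ m = 1.6930 mm
lead: ΔL = 28×10⁻⁶ × 2.369 m × 83.0 = 5.5056×10⁻³ m = 5.5056 mm
difference = 5.5056 − 1.6930 = 3.8126 mm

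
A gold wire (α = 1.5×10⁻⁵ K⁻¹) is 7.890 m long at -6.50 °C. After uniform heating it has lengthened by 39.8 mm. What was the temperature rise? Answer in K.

ΔL = αL₀ΔT ⇒ ΔT = ΔL / (αL₀)
ΔT = 39.8×10⁻³ m / (1.5×10⁻⁵ × 7.890 m) = 336.29 K

ΔT = 336 K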